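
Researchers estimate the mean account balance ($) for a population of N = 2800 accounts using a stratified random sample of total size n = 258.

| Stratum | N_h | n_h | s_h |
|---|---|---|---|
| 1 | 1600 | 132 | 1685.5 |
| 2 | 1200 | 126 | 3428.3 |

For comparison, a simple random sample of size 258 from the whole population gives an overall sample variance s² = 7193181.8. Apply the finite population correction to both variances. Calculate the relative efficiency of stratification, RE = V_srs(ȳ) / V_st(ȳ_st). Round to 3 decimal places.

RE ≈ 1.162

V̂(ȳ_st) = Σ W_h² (1 − n_h/N_h) s_h²/n_h, with W_h = N_h/N and N = 2800:
  stratum 1: (1600/2800)²·(1 − 132/1600)·1685.5²/132 = 6447.83
  stratum 2: (1200/2800)²·(1 − 126/1200)·3428.3²/126 = 15334
V_st = 21781.9
V_srs = (1 − 258/2800)·7193181.8/258 = 25311.6
Relative efficiency = V_srs / V_st = 25311.6/21781.9 = 1.1620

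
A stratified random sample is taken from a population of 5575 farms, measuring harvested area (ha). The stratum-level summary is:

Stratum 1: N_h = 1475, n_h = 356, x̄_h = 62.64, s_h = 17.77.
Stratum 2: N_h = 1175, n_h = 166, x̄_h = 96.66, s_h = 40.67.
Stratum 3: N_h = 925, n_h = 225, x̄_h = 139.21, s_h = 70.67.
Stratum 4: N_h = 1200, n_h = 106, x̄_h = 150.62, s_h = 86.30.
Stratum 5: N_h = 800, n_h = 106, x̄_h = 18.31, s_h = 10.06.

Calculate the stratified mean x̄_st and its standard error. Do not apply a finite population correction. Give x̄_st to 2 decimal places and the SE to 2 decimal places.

x̄_st ≈ 95.09, SE ≈ 2.10

x̄_st = Σ W_h x̄_h = (1475·62.64 + 1175·96.66 + 925·139.21 + 1200·150.62 + 800·18.31)/5575 = 95.09072
V̂(x̄_st) = Σ W_h² s_h²/n_h, with W_h = N_h/N and N = 5575:
  stratum 1: (1475/5575)²·17.77²/356 = 0.0620896
  stratum 2: (1175/5575)²·40.67²/166 = 0.442615
  stratum 3: (925/5575)²·70.67²/225 = 0.611057
  stratum 4: (1200/5575)²·86.30²/106 = 3.25528
  stratum 5: (800/5575)²·10.06²/106 = 0.0196599
V̂(x̄_st) = 4.3907
SE(x̄_st) = √4.3907 = 2.0954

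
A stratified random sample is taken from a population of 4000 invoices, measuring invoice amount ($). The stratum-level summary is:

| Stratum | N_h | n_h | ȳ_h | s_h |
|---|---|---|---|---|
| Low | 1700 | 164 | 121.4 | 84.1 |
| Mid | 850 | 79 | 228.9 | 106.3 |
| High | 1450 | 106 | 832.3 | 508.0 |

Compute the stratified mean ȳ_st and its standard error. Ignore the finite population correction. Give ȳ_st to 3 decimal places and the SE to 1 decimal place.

ȳ_st = Σ W_h ȳ_h = (1700·121.4 + 850·228.9 + 1450·832.3)/4000 = 401.94500
V̂(ȳ_st) = Σ W_h² s_h²/n_h, with W_h = N_h/N and N = 4000:
  stratum Low: (1700/4000)²·84.1²/164 = 7.78979
  stratum Mid: (850/4000)²·106.3²/79 = 6.45888
  stratum High: (1450/4000)²·508.0²/106 = 319.917
V̂(ȳ_st) = 334.166
SE(ȳ_st) = √334.166 = 18.2802

ȳ_st ≈ 401.945, SE ≈ 18.3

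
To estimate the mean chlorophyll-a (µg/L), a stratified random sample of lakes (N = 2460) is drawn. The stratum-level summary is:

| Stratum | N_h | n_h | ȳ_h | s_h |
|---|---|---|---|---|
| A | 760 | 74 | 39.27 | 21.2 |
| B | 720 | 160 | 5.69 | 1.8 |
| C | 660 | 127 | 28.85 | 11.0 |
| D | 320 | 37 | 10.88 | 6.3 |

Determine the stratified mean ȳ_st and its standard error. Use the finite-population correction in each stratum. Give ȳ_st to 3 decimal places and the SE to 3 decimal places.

ȳ_st ≈ 22.953, SE ≈ 0.772

ȳ_st = Σ W_h ȳ_h = (760·39.27 + 720·5.69 + 660·28.85 + 320·10.88)/2460 = 22.95309
V̂(ȳ_st) = Σ W_h² (1 − n_h/N_h) s_h²/n_h, with W_h = N_h/N and N = 2460:
  stratum A: (760/2460)²·(1 − 74/760)·21.2²/74 = 0.523248
  stratum B: (720/2460)²·(1 − 160/720)·1.8²/160 = 0.0013492
  stratum C: (660/2460)²·(1 − 127/660)·11.0²/127 = 0.0553838
  stratum D: (320/2460)²·(1 − 37/320)·6.3²/37 = 0.0160526
V̂(ȳ_st) = 0.596033
SE(ȳ_st) = √0.596033 = 0.772032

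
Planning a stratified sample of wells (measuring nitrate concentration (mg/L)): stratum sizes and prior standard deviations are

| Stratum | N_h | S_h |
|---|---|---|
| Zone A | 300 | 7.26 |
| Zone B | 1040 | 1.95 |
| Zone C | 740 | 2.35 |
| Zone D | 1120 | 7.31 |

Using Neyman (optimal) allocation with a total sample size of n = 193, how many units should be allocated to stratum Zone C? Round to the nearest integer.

24

Neyman allocation: n_h = n · N_h S_h / Σ N_i S_i, with n = 193.
  stratum Zone A: N_h·S_h = 300·7.26 = 2178.00
  stratum Zone B: N_h·S_h = 1040·1.95 = 2028.00
  stratum Zone C: N_h·S_h = 740·2.35 = 1739.00
  stratum Zone D: N_h·S_h = 1120·7.31 = 8187.20
Σ N_h S_h = 14132.20
n for stratum Zone C = 193·1739.00/14132.20 = 23.749 → 24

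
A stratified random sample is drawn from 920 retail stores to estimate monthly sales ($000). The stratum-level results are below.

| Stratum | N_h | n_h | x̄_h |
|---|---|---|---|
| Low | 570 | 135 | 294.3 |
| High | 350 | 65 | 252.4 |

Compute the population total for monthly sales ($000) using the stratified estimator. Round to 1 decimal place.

τ̂_st ≈ 256091.0

τ̂_st = Σ N_h x̄_h = 570·294.3 + 350·252.4 = 256091.0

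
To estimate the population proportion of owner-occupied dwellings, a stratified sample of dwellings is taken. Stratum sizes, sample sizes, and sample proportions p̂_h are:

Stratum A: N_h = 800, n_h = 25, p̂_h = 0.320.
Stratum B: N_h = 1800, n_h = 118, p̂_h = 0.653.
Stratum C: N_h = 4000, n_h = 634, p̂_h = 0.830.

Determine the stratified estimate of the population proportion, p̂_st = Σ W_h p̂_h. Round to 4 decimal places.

p̂_st ≈ 0.7199

N = 6600; stratum weights W_h = N_h/N.
p̂_st = Σ W_h p̂_h = (800·0.320 + 1800·0.653 + 4000·0.830)/6600 = 0.71991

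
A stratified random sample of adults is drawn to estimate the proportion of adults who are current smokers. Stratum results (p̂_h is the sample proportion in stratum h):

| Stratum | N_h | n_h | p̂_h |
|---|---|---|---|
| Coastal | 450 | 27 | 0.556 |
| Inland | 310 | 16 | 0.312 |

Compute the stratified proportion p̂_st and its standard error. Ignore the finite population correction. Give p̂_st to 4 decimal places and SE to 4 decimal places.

p̂_st ≈ 0.4565, SE ≈ 0.0756

N = 760; stratum weights W_h = N_h/N.
p̂_st = Σ W_h p̂_h = (450·0.556 + 310·0.312)/760 = 0.45647
V̂(p̂_st) = Σ W_h² p̂_h(1−p̂_h)/(n_h−1):
  stratum Coastal: (450/760)²·0.556·0.444/26 = 0.00332876
  stratum Inland: (310/760)²·0.312·0.688/15 = 0.00238094
V̂(p̂_st) = 0.0057097; SE = √V̂ = 0.0755625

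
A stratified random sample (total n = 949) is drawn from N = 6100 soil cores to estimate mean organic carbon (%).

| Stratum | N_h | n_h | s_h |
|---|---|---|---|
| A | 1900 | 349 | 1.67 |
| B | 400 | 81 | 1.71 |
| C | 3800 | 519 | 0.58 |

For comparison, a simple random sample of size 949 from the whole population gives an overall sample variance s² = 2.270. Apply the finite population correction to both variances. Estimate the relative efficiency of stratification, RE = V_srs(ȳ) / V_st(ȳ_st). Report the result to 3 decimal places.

RE ≈ 2.074

V̂(ȳ_st) = Σ W_h² (1 − n_h/N_h) s_h²/n_h, with W_h = N_h/N and N = 6100:
  stratum A: (1900/6100)²·(1 − 349/1900)·1.67²/349 = 0.000632868
  stratum B: (400/6100)²·(1 − 81/400)·1.71²/81 = 0.000123794
  stratum C: (3800/6100)²·(1 − 519/3800)·0.58²/519 = 0.000217179
V_st = 0.000973841
V_srs = (1 − 949/6100)·2.270/949 = 0.00201986
Relative efficiency = V_srs / V_st = 0.00201986/0.000973841 = 2.0741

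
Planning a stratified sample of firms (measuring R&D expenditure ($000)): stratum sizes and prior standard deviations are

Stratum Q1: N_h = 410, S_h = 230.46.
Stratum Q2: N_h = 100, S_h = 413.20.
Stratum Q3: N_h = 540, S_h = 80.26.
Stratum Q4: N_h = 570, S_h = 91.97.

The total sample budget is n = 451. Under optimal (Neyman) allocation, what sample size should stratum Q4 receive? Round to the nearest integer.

Neyman allocation: n_h = n · N_h S_h / Σ N_i S_i, with n = 451.
  stratum Q1: N_h·S_h = 410·230.46 = 94488.60
  stratum Q2: N_h·S_h = 100·413.20 = 41320.00
  stratum Q3: N_h·S_h = 540·80.26 = 43340.40
  stratum Q4: N_h·S_h = 570·91.97 = 52422.90
Σ N_h S_h = 231571.90
n for stratum Q4 = 451·52422.90/231571.90 = 102.097 → 102

102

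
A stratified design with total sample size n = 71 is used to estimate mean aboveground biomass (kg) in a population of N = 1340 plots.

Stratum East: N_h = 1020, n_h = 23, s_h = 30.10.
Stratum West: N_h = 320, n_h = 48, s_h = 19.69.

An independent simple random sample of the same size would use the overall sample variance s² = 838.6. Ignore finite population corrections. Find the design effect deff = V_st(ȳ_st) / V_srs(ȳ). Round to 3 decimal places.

deff ≈ 1.971

V̂(ȳ_st) = Σ W_h² s_h²/n_h, with W_h = N_h/N and N = 1340:
  stratum East: (1020/1340)²·30.10²/23 = 22.8242
  stratum West: (320/1340)²·19.69²/48 = 0.460618
V_st = 23.2848
V_srs = s²/n = 838.6/71 = 11.8113
deff = V_st / V_srs = 23.2848/11.8113 = 1.9714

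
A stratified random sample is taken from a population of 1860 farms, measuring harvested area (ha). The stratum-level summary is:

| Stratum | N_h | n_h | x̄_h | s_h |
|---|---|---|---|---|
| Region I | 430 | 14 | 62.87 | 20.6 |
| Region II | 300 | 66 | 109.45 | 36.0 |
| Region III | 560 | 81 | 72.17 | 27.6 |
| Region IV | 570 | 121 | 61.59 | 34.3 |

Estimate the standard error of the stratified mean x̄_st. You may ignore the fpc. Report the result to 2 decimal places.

V̂(x̄_st) = Σ W_h² s_h²/n_h, with W_h = N_h/N and N = 1860:
  stratum Region I: (430/1860)²·20.6²/14 = 1.62001
  stratum Region II: (300/1860)²·36.0²/66 = 0.510832
  stratum Region III: (560/1860)²·27.6²/81 = 0.852478
  stratum Region IV: (570/1860)²·34.3²/121 = 0.913118
V̂(x̄_st) = 3.89644
SE(x̄_st) = √3.89644 = 1.97394

SE(x̄_st) ≈ 1.97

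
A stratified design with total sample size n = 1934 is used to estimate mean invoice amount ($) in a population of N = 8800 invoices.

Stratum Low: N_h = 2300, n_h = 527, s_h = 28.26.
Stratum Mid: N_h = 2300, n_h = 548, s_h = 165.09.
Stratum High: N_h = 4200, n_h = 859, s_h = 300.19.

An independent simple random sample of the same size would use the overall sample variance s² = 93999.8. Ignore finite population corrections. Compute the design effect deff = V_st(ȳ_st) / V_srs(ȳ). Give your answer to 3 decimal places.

deff ≈ 0.564

V̂(ȳ_st) = Σ W_h² s_h²/n_h, with W_h = N_h/N and N = 8800:
  stratum Low: (2300/8800)²·28.26²/527 = 0.10352
  stratum Mid: (2300/8800)²·165.09²/548 = 3.39744
  stratum High: (4200/8800)²·300.19²/859 = 23.8964
V_st = 27.3974
V_srs = s²/n = 93999.8/1934 = 48.6038
deff = V_st / V_srs = 27.3974/48.6038 = 0.5637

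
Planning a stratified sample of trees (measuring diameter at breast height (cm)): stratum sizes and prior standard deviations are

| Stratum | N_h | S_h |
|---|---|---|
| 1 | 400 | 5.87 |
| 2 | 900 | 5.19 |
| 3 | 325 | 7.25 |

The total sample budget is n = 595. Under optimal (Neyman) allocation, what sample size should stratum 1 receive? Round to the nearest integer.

149

Neyman allocation: n_h = n · N_h S_h / Σ N_i S_i, with n = 595.
  stratum 1: N_h·S_h = 400·5.87 = 2348.00
  stratum 2: N_h·S_h = 900·5.19 = 4671.00
  stratum 3: N_h·S_h = 325·7.25 = 2356.25
Σ N_h S_h = 9375.25
n for stratum 1 = 595·2348.00/9375.25 = 149.016 → 149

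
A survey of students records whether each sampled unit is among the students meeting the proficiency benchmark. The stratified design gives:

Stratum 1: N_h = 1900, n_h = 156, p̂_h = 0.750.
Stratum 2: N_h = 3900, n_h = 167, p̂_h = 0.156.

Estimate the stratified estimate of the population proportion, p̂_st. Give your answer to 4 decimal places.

p̂_st ≈ 0.3506

N = 5800; stratum weights W_h = N_h/N.
p̂_st = Σ W_h p̂_h = (1900·0.750 + 3900·0.156)/5800 = 0.35059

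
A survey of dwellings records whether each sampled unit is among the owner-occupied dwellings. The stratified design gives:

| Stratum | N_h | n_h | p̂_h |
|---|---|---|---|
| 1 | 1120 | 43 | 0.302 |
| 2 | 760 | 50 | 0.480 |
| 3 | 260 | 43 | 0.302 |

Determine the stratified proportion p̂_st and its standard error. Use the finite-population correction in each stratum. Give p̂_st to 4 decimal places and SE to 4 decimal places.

p̂_st ≈ 0.3652, SE ≈ 0.0445

N = 2140; stratum weights W_h = N_h/N.
p̂_st = Σ W_h p̂_h = (1120·0.302 + 760·0.480 + 260·0.302)/2140 = 0.36521
V̂(p̂_st) = Σ W_h² (1 − n_h/N_h) p̂_h(1−p̂_h)/(n_h−1):
  stratum 1: (1120/2140)²·(1 − 43/1120)·0.302·0.698/42 = 0.00132196
  stratum 2: (760/2140)²·(1 − 50/760)·0.480·0.520/49 = 0.000600196
  stratum 3: (260/2140)²·(1 − 43/260)·0.302·0.698/42 = 6.18328e-05
V̂(p̂_st) = 0.00198399; SE = √V̂ = 0.044542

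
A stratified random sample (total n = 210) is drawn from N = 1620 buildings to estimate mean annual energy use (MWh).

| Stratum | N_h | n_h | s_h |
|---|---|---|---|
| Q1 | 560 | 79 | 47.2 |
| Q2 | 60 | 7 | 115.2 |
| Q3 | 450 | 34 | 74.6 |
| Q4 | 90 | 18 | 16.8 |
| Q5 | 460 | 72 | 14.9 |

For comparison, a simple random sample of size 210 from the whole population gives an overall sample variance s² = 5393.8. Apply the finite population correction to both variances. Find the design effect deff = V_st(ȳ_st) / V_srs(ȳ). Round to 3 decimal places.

V̂(ȳ_st) = Σ W_h² (1 − n_h/N_h) s_h²/n_h, with W_h = N_h/N and N = 1620:
  stratum Q1: (560/1620)²·(1 − 79/560)·47.2²/79 = 2.89441
  stratum Q2: (60/1620)²·(1 − 7/60)·115.2²/7 = 2.29723
  stratum Q3: (450/1620)²·(1 − 34/450)·74.6²/34 = 11.6755
  stratum Q4: (90/1620)²·(1 − 18/90)·16.8²/18 = 0.038716
  stratum Q5: (460/1620)²·(1 − 72/460)·14.9²/72 = 0.209701
V_st = 17.1155
V_srs = (1 − 210/1620)·5393.8/210 = 22.3553
deff = V_st / V_srs = 17.1155/22.3553 = 0.7656

deff ≈ 0.766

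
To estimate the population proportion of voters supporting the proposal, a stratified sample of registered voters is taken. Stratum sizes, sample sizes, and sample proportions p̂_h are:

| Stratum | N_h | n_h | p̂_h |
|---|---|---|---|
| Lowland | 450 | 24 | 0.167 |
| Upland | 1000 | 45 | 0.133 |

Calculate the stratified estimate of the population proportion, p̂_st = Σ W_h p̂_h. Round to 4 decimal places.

p̂_st ≈ 0.1436

N = 1450; stratum weights W_h = N_h/N.
p̂_st = Σ W_h p̂_h = (450·0.167 + 1000·0.133)/1450 = 0.14355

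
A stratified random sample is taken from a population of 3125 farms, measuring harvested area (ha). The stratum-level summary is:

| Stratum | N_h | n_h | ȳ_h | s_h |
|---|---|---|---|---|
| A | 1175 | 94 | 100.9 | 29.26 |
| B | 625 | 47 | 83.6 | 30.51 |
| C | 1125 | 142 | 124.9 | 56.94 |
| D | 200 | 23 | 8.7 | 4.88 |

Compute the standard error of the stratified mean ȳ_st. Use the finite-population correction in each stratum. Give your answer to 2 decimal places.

V̂(ȳ_st) = Σ W_h² (1 − n_h/N_h) s_h²/n_h, with W_h = N_h/N and N = 3125:
  stratum A: (1175/3125)²·(1 − 94/1175)·29.26²/94 = 1.18463
  stratum B: (625/3125)²·(1 − 47/625)·30.51²/47 = 0.732646
  stratum C: (1125/3125)²·(1 − 142/1125)·56.94²/142 = 2.58555
  stratum D: (200/3125)²·(1 − 23/200)·4.88²/23 = 0.00375332
V̂(ȳ_st) = 4.50658
SE(ȳ_st) = √4.50658 = 2.12287

SE(ȳ_st) ≈ 2.12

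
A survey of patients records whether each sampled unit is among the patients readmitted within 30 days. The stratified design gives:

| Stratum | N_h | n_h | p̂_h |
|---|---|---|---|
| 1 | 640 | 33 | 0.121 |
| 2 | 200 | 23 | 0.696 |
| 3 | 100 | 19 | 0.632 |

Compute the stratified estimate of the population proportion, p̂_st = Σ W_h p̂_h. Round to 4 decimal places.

N = 940; stratum weights W_h = N_h/N.
p̂_st = Σ W_h p̂_h = (640·0.121 + 200·0.696 + 100·0.632)/940 = 0.29770

p̂_st ≈ 0.2977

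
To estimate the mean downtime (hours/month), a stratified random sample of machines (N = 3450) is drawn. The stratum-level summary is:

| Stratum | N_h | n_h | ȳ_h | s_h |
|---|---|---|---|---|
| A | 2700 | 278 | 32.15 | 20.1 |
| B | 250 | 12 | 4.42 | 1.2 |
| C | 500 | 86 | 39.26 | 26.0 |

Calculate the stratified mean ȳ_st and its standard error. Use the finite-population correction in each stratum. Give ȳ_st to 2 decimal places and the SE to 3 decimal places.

ȳ_st ≈ 31.17, SE ≈ 0.967

ȳ_st = Σ W_h ȳ_h = (2700·32.15 + 250·4.42 + 500·39.26)/3450 = 31.17101
V̂(ȳ_st) = Σ W_h² (1 − n_h/N_h) s_h²/n_h, with W_h = N_h/N and N = 3450:
  stratum A: (2700/3450)²·(1 − 278/2700)·20.1²/278 = 0.798449
  stratum B: (250/3450)²·(1 − 12/250)·1.2²/12 = 0.000599874
  stratum C: (500/3450)²·(1 − 86/500)·26.0²/86 = 0.136704
V̂(ȳ_st) = 0.935752
SE(ȳ_st) = √0.935752 = 0.967343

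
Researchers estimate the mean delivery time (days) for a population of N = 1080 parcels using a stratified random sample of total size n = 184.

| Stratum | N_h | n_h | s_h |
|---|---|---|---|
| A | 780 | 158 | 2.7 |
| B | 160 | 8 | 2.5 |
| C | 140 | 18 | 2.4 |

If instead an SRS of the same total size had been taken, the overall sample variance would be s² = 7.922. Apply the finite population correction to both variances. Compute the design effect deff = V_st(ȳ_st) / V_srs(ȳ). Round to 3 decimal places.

deff ≈ 1.125

V̂(ȳ_st) = Σ W_h² (1 − n_h/N_h) s_h²/n_h, with W_h = N_h/N and N = 1080:
  stratum A: (780/1080)²·(1 − 158/780)·2.7²/158 = 0.0191915
  stratum B: (160/1080)²·(1 − 8/160)·2.5²/8 = 0.0162894
  stratum C: (140/1080)²·(1 − 18/140)·2.4²/18 = 0.00468587
V_st = 0.0401668
V_srs = (1 − 184/1080)·7.922/184 = 0.0357192
deff = V_st / V_srs = 0.0401668/0.0357192 = 1.1245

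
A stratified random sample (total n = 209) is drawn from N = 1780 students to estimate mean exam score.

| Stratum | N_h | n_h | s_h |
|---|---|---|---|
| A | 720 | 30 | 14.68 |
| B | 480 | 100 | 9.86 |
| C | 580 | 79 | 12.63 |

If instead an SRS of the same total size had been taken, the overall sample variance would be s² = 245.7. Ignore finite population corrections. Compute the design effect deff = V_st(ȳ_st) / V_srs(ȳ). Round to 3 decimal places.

deff ≈ 1.242

V̂(ȳ_st) = Σ W_h² s_h²/n_h, with W_h = N_h/N and N = 1780:
  stratum A: (720/1780)²·14.68²/30 = 1.17532
  stratum B: (480/1780)²·9.86²/100 = 0.0706962
  stratum C: (580/1780)²·12.63²/79 = 0.214386
V_st = 1.4604
V_srs = s²/n = 245.7/209 = 1.1756
deff = V_st / V_srs = 1.4604/1.1756 = 1.2423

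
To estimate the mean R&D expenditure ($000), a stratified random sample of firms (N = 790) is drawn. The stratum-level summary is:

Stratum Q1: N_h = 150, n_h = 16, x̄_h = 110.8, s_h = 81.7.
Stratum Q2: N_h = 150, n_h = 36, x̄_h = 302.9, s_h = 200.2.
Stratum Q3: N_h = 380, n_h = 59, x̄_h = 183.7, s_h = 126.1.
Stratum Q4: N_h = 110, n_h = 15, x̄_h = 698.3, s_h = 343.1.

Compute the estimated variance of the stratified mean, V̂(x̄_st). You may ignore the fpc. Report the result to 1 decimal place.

V̂(x̄_st) = Σ W_h² s_h²/n_h, with W_h = N_h/N and N = 790:
  stratum Q1: (150/790)²·81.7²/16 = 15.0402
  stratum Q2: (150/790)²·200.2²/36 = 40.1378
  stratum Q3: (380/790)²·126.1²/59 = 62.3579
  stratum Q4: (110/790)²·343.1²/15 = 152.153
V̂(x̄_st) = 269.689

V̂(x̄_st) ≈ 269.7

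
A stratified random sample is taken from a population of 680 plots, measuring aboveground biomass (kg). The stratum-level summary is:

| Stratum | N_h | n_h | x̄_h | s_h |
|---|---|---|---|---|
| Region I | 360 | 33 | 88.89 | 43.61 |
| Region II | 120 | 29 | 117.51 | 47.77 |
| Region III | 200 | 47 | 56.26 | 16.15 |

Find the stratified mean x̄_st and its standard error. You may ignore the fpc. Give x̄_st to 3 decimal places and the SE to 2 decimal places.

x̄_st = Σ W_h x̄_h = (360·88.89 + 120·117.51 + 200·56.26)/680 = 84.34353
V̂(x̄_st) = Σ W_h² s_h²/n_h, with W_h = N_h/N and N = 680:
  stratum Region I: (360/680)²·43.61²/33 = 16.1527
  stratum Region II: (120/680)²·47.77²/29 = 2.45051
  stratum Region III: (200/680)²·16.15²/47 = 0.480053
V̂(x̄_st) = 19.0833
SE(x̄_st) = √19.0833 = 4.36844

x̄_st ≈ 84.344, SE ≈ 4.37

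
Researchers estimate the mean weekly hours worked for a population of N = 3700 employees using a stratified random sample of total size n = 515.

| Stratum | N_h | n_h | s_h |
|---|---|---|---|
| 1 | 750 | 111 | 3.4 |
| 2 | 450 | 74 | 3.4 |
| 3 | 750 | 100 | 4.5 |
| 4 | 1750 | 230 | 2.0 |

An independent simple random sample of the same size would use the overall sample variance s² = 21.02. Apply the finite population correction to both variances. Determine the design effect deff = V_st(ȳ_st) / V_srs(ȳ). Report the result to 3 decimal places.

V̂(ȳ_st) = Σ W_h² (1 − n_h/N_h) s_h²/n_h, with W_h = N_h/N and N = 3700:
  stratum 1: (750/3700)²·(1 − 111/750)·3.4²/111 = 0.00364581
  stratum 2: (450/3700)²·(1 − 74/450)·3.4²/74 = 0.00193074
  stratum 3: (750/3700)²·(1 − 100/750)·4.5²/100 = 0.00721101
  stratum 4: (1750/3700)²·(1 − 230/1750)·2.0²/230 = 0.00337917
V_st = 0.0161667
V_srs = (1 − 515/3700)·21.02/515 = 0.0351345
deff = V_st / V_srs = 0.0161667/0.0351345 = 0.4601

deff ≈ 0.460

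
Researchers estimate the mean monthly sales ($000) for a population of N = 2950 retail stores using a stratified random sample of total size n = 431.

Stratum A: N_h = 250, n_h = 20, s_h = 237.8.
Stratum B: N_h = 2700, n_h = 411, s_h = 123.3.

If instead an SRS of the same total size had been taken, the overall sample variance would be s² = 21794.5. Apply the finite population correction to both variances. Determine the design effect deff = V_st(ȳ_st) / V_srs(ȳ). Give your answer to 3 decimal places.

deff ≈ 1.041

V̂(ȳ_st) = Σ W_h² (1 − n_h/N_h) s_h²/n_h, with W_h = N_h/N and N = 2950:
  stratum A: (250/2950)²·(1 − 20/250)·237.8²/20 = 18.6817
  stratum B: (2700/2950)²·(1 − 411/2700)·123.3²/411 = 26.2694
V_st = 44.9511
V_srs = (1 − 431/2950)·21794.5/431 = 43.1793
deff = V_st / V_srs = 44.9511/43.1793 = 1.0410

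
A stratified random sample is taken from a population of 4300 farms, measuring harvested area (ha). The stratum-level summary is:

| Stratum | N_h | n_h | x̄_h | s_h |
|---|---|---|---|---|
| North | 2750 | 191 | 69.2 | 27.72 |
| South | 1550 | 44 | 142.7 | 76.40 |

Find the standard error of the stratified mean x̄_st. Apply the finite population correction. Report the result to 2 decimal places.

SE(x̄_st) ≈ 4.28

V̂(x̄_st) = Σ W_h² (1 − n_h/N_h) s_h²/n_h, with W_h = N_h/N and N = 4300:
  stratum North: (2750/4300)²·(1 − 191/2750)·27.72²/191 = 1.53115
  stratum South: (1550/4300)²·(1 − 44/1550)·76.40²/44 = 16.7476
V̂(x̄_st) = 18.2788
SE(x̄_st) = √18.2788 = 4.27537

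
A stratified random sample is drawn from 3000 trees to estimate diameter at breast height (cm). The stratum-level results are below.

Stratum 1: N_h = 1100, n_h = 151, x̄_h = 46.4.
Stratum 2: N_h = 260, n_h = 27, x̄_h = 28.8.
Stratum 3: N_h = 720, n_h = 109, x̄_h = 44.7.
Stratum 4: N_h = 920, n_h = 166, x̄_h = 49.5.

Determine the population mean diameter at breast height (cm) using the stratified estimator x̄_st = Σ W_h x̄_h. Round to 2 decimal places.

N = Σ N_h = 3000. Stratum weights W_h = N_h/N.
x̄_st = (1100·46.4 + 260·28.8 + 720·44.7 + 920·49.5) / 3000 = 45.4173

x̄_st ≈ 45.42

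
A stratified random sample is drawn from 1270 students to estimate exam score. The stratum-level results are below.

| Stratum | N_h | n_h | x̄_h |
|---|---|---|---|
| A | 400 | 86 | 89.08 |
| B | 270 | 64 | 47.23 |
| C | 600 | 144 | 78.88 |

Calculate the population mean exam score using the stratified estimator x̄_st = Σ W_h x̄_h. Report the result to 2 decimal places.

x̄_st ≈ 75.36

N = Σ N_h = 1270. Stratum weights W_h = N_h/N.
x̄_st = (400·89.08 + 270·47.23 + 600·78.88) / 1270 = 75.3639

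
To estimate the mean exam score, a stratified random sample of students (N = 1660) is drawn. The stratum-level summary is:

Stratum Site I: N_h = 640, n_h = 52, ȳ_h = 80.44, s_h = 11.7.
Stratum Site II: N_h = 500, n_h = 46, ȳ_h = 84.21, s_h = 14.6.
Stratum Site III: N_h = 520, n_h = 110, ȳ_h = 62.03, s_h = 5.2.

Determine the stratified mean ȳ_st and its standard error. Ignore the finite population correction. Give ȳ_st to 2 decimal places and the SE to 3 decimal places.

ȳ_st ≈ 75.81, SE ≈ 0.914

ȳ_st = Σ W_h ȳ_h = (640·80.44 + 500·84.21 + 520·62.03)/1660 = 75.80855
V̂(ȳ_st) = Σ W_h² s_h²/n_h, with W_h = N_h/N and N = 1660:
  stratum Site I: (640/1660)²·11.7²/52 = 0.391302
  stratum Site II: (500/1660)²·14.6²/46 = 0.420409
  stratum Site III: (520/1660)²·5.2²/110 = 0.0241215
V̂(ȳ_st) = 0.835832
SE(ȳ_st) = √0.835832 = 0.914239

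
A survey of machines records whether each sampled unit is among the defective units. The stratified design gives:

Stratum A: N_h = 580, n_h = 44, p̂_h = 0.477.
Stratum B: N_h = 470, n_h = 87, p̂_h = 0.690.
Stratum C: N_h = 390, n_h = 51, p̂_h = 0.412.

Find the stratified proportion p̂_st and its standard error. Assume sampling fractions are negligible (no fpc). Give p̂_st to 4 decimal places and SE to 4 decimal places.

p̂_st ≈ 0.5289, SE ≈ 0.0395

N = 1440; stratum weights W_h = N_h/N.
p̂_st = Σ W_h p̂_h = (580·0.477 + 470·0.690 + 390·0.412)/1440 = 0.52892
V̂(p̂_st) = Σ W_h² p̂_h(1−p̂_h)/(n_h−1):
  stratum A: (580/1440)²·0.477·0.523/43 = 0.000941202
  stratum B: (470/1440)²·0.690·0.310/86 = 0.000264962
  stratum C: (390/1440)²·0.412·0.588/50 = 0.000355393
V̂(p̂_st) = 0.00156156; SE = √V̂ = 0.0395165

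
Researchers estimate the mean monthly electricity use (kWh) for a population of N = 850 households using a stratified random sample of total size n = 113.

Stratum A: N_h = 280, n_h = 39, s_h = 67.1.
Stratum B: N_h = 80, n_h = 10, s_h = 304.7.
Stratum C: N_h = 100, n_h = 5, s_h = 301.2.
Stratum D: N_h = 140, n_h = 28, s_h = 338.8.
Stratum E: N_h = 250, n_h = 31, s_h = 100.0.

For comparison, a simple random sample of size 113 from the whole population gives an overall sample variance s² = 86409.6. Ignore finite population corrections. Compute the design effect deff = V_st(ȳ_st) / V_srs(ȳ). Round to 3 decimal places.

deff ≈ 0.634

V̂(ȳ_st) = Σ W_h² s_h²/n_h, with W_h = N_h/N and N = 850:
  stratum A: (280/850)²·67.1²/39 = 12.5273
  stratum B: (80/850)²·304.7²/10 = 82.2407
  stratum C: (100/850)²·301.2²/5 = 251.132
  stratum D: (140/850)²·338.8²/28 = 111.211
  stratum E: (250/850)²·100.0²/31 = 27.9049
V_st = 485.016
V_srs = s²/n = 86409.6/113 = 764.687
deff = V_st / V_srs = 485.016/764.687 = 0.6343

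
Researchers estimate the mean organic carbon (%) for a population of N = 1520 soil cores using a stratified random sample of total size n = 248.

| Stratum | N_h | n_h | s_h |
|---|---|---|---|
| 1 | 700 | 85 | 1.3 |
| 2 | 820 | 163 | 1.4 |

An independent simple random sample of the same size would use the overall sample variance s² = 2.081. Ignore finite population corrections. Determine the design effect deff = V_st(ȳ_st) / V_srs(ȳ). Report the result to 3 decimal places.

deff ≈ 0.920

V̂(ȳ_st) = Σ W_h² s_h²/n_h, with W_h = N_h/N and N = 1520:
  stratum 1: (700/1520)²·1.3²/85 = 0.00421674
  stratum 2: (820/1520)²·1.4²/163 = 0.00349952
V_st = 0.00771626
V_srs = s²/n = 2.081/248 = 0.00839113
deff = V_st / V_srs = 0.00771626/0.00839113 = 0.9196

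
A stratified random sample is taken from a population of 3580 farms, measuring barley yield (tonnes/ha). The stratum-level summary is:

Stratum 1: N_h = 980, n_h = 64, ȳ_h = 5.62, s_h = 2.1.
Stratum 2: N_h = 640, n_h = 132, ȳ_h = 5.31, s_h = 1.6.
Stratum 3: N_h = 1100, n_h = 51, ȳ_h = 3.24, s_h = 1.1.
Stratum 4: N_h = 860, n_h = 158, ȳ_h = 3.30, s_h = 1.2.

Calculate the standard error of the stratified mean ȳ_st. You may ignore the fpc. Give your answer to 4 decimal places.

SE(ȳ_st) ≈ 0.0925

V̂(ȳ_st) = Σ W_h² s_h²/n_h, with W_h = N_h/N and N = 3580:
  stratum 1: (980/3580)²·2.1²/64 = 0.00516351
  stratum 2: (640/3580)²·1.6²/132 = 0.000619812
  stratum 3: (1100/3580)²·1.1²/51 = 0.00223993
  stratum 4: (860/3580)²·1.2²/158 = 0.00052594
V̂(ȳ_st) = 0.00854919
SE(ȳ_st) = √0.00854919 = 0.0924618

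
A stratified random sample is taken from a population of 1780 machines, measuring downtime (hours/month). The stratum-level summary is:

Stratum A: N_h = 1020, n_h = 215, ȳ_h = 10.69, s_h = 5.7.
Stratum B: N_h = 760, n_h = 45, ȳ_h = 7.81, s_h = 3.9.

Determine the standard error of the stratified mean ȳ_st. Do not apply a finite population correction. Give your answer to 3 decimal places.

SE(ȳ_st) ≈ 0.334

V̂(ȳ_st) = Σ W_h² s_h²/n_h, with W_h = N_h/N and N = 1780:
  stratum A: (1020/1780)²·5.7²/215 = 0.0496217
  stratum B: (760/1780)²·3.9²/45 = 0.0616175
V̂(ȳ_st) = 0.111239
SE(ȳ_st) = √0.111239 = 0.333525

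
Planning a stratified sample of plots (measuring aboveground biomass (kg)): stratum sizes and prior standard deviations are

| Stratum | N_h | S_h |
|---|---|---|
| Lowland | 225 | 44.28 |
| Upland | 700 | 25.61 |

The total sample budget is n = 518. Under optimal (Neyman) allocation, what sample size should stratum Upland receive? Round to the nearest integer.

Neyman allocation: n_h = n · N_h S_h / Σ N_i S_i, with n = 518.
  stratum Lowland: N_h·S_h = 225·44.28 = 9963.00
  stratum Upland: N_h·S_h = 700·25.61 = 17927.00
Σ N_h S_h = 27890.00
n for stratum Upland = 518·17927.00/27890.00 = 332.958 → 333

333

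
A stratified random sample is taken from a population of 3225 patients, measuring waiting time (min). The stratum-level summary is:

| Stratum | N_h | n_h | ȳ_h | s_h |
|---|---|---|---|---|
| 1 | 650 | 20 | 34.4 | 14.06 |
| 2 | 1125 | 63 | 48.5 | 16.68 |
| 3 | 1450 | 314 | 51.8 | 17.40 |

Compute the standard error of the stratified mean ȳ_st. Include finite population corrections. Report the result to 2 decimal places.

V̂(ȳ_st) = Σ W_h² (1 − n_h/N_h) s_h²/n_h, with W_h = N_h/N and N = 3225:
  stratum 1: (650/3225)²·(1 − 20/650)·14.06²/20 = 0.389166
  stratum 2: (1125/3225)²·(1 − 63/1125)·16.68²/63 = 0.507305
  stratum 3: (1450/3225)²·(1 − 314/1450)·17.40²/314 = 0.152706
V̂(ȳ_st) = 1.04918
SE(ȳ_st) = √1.04918 = 1.02429

SE(ȳ_st) ≈ 1.02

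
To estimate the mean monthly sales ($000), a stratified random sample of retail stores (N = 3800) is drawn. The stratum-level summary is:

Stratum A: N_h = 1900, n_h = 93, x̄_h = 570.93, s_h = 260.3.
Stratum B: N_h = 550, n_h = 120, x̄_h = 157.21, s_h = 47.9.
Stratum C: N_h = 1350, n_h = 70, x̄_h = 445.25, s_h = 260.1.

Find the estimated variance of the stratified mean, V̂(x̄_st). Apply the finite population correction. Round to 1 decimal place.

V̂(x̄_st) ≈ 289.2

V̂(x̄_st) = Σ W_h² (1 − n_h/N_h) s_h²/n_h, with W_h = N_h/N and N = 3800:
  stratum A: (1900/3800)²·(1 − 93/1900)·260.3²/93 = 173.225
  stratum B: (550/3800)²·(1 − 120/550)·47.9²/120 = 0.313151
  stratum C: (1350/3800)²·(1 − 70/1350)·260.1²/70 = 115.654
V̂(x̄_st) = 289.192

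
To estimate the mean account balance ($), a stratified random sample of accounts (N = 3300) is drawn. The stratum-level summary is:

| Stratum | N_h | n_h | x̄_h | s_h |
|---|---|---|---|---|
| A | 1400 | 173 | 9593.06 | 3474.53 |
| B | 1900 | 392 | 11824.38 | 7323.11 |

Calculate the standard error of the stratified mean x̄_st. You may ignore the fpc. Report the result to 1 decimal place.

SE(x̄_st) ≈ 240.6

V̂(x̄_st) = Σ W_h² s_h²/n_h, with W_h = N_h/N and N = 3300:
  stratum A: (1400/3300)²·3474.53²/173 = 12559.6
  stratum B: (1900/3300)²·7323.11²/392 = 45350.7
V̂(x̄_st) = 57910.3
SE(x̄_st) = √57910.3 = 240.646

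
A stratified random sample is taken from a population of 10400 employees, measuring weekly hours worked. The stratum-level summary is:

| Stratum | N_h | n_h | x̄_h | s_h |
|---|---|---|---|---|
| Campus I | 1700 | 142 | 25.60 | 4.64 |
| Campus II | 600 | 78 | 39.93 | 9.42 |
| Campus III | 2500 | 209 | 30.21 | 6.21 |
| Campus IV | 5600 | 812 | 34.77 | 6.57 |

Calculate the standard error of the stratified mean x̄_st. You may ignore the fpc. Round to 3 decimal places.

V̂(x̄_st) = Σ W_h² s_h²/n_h, with W_h = N_h/N and N = 10400:
  stratum Campus I: (1700/10400)²·4.64²/142 = 0.00405115
  stratum Campus II: (600/10400)²·9.42²/78 = 0.00378654
  stratum Campus III: (2500/10400)²·6.21²/209 = 0.0106623
  stratum Campus IV: (5600/10400)²·6.57²/812 = 0.0154129
V̂(x̄_st) = 0.0339129
SE(x̄_st) = √0.0339129 = 0.184154

SE(x̄_st) ≈ 0.184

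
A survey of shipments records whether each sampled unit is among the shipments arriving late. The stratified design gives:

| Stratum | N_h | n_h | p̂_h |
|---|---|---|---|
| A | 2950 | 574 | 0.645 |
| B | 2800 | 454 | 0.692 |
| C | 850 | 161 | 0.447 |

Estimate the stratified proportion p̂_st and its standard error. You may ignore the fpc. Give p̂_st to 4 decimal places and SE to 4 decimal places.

p̂_st ≈ 0.6394, SE ≈ 0.0138

N = 6600; stratum weights W_h = N_h/N.
p̂_st = Σ W_h p̂_h = (2950·0.645 + 2800·0.692 + 850·0.447)/6600 = 0.63944
V̂(p̂_st) = Σ W_h² p̂_h(1−p̂_h)/(n_h−1):
  stratum A: (2950/6600)²·0.645·0.355/573 = 7.98343e-05
  stratum B: (2800/6600)²·0.692·0.308/453 = 8.46812e-05
  stratum C: (850/6600)²·0.447·0.553/160 = 2.56249e-05
V̂(p̂_st) = 0.00019014; SE = √V̂ = 0.0137891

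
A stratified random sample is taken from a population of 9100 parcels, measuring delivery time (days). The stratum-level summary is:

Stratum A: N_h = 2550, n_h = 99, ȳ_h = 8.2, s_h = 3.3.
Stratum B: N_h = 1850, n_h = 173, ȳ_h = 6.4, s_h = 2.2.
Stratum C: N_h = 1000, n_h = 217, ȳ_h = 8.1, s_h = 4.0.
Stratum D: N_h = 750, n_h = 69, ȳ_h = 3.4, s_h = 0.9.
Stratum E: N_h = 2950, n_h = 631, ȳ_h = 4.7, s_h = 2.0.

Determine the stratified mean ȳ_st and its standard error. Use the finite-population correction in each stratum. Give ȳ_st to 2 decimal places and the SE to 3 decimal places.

ȳ_st ≈ 6.29, SE ≈ 0.103

ȳ_st = Σ W_h ȳ_h = (2550·8.2 + 1850·6.4 + 1000·8.1 + 750·3.4 + 2950·4.7)/9100 = 6.29286
V̂(ȳ_st) = Σ W_h² (1 − n_h/N_h) s_h²/n_h, with W_h = N_h/N and N = 9100:
  stratum A: (2550/9100)²·(1 − 99/2550)·3.3²/99 = 0.0083022
  stratum B: (1850/9100)²·(1 − 173/1850)·2.2²/173 = 0.00104814
  stratum C: (1000/9100)²·(1 − 217/1000)·4.0²/217 = 0.000697171
  stratum D: (750/9100)²·(1 − 69/750)·0.9²/69 = 7.24038e-05
  stratum E: (2950/9100)²·(1 − 631/2950)·2.0²/631 = 0.000523686
V̂(ȳ_st) = 0.0106436
SE(ȳ_st) = √0.0106436 = 0.103168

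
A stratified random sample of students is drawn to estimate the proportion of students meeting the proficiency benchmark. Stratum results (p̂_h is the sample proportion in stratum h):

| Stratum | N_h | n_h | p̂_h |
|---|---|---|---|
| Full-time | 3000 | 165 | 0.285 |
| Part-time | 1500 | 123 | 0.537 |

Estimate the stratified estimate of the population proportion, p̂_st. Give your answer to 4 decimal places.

N = 4500; stratum weights W_h = N_h/N.
p̂_st = Σ W_h p̂_h = (3000·0.285 + 1500·0.537)/4500 = 0.36900

p̂_st ≈ 0.3690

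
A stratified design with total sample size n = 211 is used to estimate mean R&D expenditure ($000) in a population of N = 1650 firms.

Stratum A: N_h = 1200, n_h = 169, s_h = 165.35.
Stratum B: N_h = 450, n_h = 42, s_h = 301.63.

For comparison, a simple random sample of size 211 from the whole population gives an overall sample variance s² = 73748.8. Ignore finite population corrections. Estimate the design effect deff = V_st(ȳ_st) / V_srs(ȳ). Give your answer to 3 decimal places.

V̂(ȳ_st) = Σ W_h² s_h²/n_h, with W_h = N_h/N and N = 1650:
  stratum A: (1200/1650)²·165.35²/169 = 85.569
  stratum B: (450/1650)²·301.63²/42 = 161.123
V_st = 246.692
V_srs = s²/n = 73748.8/211 = 349.52
deff = V_st / V_srs = 246.692/349.52 = 0.7058

deff ≈ 0.706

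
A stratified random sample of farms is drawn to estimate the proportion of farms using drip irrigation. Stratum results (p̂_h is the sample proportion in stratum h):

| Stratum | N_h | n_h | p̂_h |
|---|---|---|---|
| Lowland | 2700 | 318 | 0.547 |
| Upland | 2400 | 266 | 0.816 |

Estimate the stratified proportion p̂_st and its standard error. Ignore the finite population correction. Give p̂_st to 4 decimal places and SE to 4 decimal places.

p̂_st ≈ 0.6736, SE ≈ 0.0186

N = 5100; stratum weights W_h = N_h/N.
p̂_st = Σ W_h p̂_h = (2700·0.547 + 2400·0.816)/5100 = 0.67359
V̂(p̂_st) = Σ W_h² p̂_h(1−p̂_h)/(n_h−1):
  stratum Lowland: (2700/5100)²·0.547·0.453/317 = 0.000219085
  stratum Upland: (2400/5100)²·0.816·0.184/265 = 0.000125471
V̂(p̂_st) = 0.000344557; SE = √V̂ = 0.0185622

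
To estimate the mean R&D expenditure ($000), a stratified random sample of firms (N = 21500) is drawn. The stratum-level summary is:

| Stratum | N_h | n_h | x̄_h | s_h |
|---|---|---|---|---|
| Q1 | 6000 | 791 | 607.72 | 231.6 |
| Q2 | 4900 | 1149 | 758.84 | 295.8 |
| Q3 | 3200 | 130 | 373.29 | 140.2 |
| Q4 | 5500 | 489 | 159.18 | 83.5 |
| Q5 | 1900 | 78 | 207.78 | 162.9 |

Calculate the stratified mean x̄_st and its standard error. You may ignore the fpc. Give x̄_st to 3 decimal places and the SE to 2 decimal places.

x̄_st ≈ 457.183, SE ≈ 4.02

x̄_st = Σ W_h x̄_h = (6000·607.72 + 4900·758.84 + 3200·373.29 + 5500·159.18 + 1900·207.78)/21500 = 457.18307
V̂(x̄_st) = Σ W_h² s_h²/n_h, with W_h = N_h/N and N = 21500:
  stratum Q1: (6000/21500)²·231.6²/791 = 5.28112
  stratum Q2: (4900/21500)²·295.8²/1149 = 3.95541
  stratum Q3: (3200/21500)²·140.2²/130 = 3.34947
  stratum Q4: (5500/21500)²·83.5²/489 = 0.933066
  stratum Q5: (1900/21500)²·162.9²/78 = 2.65692
V̂(x̄_st) = 16.176
SE(x̄_st) = √16.176 = 4.02194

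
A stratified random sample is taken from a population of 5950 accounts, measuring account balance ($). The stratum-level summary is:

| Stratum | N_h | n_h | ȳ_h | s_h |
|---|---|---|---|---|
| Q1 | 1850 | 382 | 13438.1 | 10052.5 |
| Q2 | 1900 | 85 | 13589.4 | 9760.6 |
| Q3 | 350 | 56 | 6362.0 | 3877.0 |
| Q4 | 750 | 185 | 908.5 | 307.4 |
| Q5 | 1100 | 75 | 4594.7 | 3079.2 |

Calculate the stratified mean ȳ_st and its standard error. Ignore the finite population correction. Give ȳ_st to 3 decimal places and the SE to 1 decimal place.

ȳ_st ≈ 9855.897, SE ≈ 380.9

ȳ_st = Σ W_h ȳ_h = (1850·13438.1 + 1900·13589.4 + 350·6362.0 + 750·908.5 + 1100·4594.7)/5950 = 9855.89748
V̂(ȳ_st) = Σ W_h² s_h²/n_h, with W_h = N_h/N and N = 5950:
  stratum Q1: (1850/5950)²·10052.5²/382 = 25573.7
  stratum Q2: (1900/5950)²·9760.6²/85 = 114290
  stratum Q3: (350/5950)²·3877.0²/56 = 928.765
  stratum Q4: (750/5950)²·307.4²/185 = 8.11567
  stratum Q5: (1100/5950)²·3079.2²/75 = 4320.82
V̂(ȳ_st) = 145121
SE(ȳ_st) = √145121 = 380.948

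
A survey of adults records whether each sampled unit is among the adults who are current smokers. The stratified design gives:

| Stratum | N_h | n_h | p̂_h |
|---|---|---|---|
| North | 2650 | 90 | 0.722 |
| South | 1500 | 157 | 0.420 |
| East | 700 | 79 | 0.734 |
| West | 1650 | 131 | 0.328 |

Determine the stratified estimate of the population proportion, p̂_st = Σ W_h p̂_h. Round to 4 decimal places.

N = 6500; stratum weights W_h = N_h/N.
p̂_st = Σ W_h p̂_h = (2650·0.722 + 1500·0.420 + 700·0.734 + 1650·0.328)/6500 = 0.55358

p̂_st ≈ 0.5536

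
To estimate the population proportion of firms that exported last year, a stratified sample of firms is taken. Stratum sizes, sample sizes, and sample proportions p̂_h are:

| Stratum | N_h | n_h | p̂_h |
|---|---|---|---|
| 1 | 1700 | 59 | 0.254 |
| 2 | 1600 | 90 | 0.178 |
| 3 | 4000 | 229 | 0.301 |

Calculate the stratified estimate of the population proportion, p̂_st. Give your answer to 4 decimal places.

N = 7300; stratum weights W_h = N_h/N.
p̂_st = Σ W_h p̂_h = (1700·0.254 + 1600·0.178 + 4000·0.301)/7300 = 0.26310

p̂_st ≈ 0.2631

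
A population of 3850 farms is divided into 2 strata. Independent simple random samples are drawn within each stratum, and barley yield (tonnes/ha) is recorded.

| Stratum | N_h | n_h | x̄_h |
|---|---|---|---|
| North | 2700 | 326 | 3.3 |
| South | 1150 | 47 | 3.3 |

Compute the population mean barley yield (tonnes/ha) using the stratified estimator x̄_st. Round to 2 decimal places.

N = Σ N_h = 3850. Stratum weights W_h = N_h/N.
x̄_st = (2700·3.3 + 1150·3.3) / 3850 = 3.3000

x̄_st ≈ 3.30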